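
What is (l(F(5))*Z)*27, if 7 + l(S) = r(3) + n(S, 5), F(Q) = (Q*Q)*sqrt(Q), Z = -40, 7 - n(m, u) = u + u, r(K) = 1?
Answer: 9720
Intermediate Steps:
n(m, u) = 7 - 2*u (n(m, u) = 7 - (u + u) = 7 - 2*u)
F(Q) = Q**(5/2) (F(Q) = Q**2*sqrt(Q) = Q**(5/2))
l(S) = -9 (l(S) = -7 + (1 + (7 - 2*5)) = -7 + (1 + (7 - 10)) = -7 + (1 - 3) = -7 - 2 = -9)
(l(F(5))*Z)*27 = -9*(-40)*27 = 360*27 = 9720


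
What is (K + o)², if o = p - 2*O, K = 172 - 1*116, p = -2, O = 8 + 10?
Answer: 324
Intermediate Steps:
O = 18
K = 56 (K = 172 - 116 = 56)
o = -38 (o = -2 - 2*18 = -2 - 36 = -38)
(K + o)² = (56 - 38)² = 18² = 324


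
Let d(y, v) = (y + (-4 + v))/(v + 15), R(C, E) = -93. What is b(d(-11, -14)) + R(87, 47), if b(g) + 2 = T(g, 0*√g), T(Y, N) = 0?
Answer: -95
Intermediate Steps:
d(y, v) = (-4 + v + y)/(15 + v)
b(g) = -2 (b(g) = -2 + 0 = -2)
b(d(-11, -14)) + R(87, 47) = -2 - 93 = -95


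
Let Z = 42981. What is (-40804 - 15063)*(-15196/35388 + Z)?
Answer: -21243376916636/8847 ≈ -2.4012e+9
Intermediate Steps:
(-40804 - 15063)*(-15196/35388 + Z) = (-40804 - 15063)*(-15196/35388 + 42981) = -55867*(-15196*1/35388 + 42981) = -55867*(-3799/8847 + 42981) = -55867*380249108/8847 = -21243376916636/8847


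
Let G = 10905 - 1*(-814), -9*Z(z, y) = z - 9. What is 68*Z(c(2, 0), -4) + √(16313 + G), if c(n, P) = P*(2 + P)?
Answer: 68 + 8*√438 ≈ 235.43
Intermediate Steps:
Z(z, y) = 1 - z/9 (Z(z, y) = -(z - 9)/9 = -(-9 + z)/9 = 1 - z/9)
G = 11719 (G = 10905 + 814 = 11719)
68*Z(c(2, 0), -4) + √(16313 + G) = 68*(1 - 0*(2 + 0)) + √(16313 + 11719) = 68*(1 - 0*2) + √28032 = 68*(1 - ⅑*0) + 8*√438 = 68*(1 + 0) + 8*√438 = 68*1 + 8*√438 = 68 + 8*√438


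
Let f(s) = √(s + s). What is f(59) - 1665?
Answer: -1665 + √118 ≈ -1654.1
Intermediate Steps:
f(s) = √2*√s (f(s) = √(2*s) = √2*√s)
f(59) - 1665 = √2*√59 - 1665 = √118 - 1665 = -1665 + √118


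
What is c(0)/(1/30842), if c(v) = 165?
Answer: 5088930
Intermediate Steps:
c(0)/(1/30842) = 165/(1/30842) = 165*30842 = 5088930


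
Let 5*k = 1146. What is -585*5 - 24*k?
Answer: -42129/5 ≈ -8425.8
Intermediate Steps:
k = 1146/5 (k = (⅕)*1146 = 1146/5 ≈ 229.20)
-585*5 - 24*k = -585*5 - 24*1146/5 = -2925 - 1*27504/5 = -2925 - 27504/5 = -42129/5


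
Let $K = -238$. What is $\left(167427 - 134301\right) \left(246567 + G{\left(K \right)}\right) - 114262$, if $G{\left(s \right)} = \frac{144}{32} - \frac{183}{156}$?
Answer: $\frac{212362134079}{26} \approx 8.1678 \cdot 10^{9}$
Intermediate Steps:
$G{\left(s \right)} = \frac{173}{52}$ ($G{\left(s \right)} = 144 \cdot \frac{1}{32} - \frac{61}{52} = \frac{9}{2} - \frac{61}{52} = \frac{173}{52}$)
$\left(167427 - 134301\right) \left(246567 + G{\left(K \right)}\right) - 114262 = \left(167427 - 134301\right) \left(246567 + \frac{173}{52}\right) - 114262 = 33126 \cdot \frac{12821657}{52} - 114262 = \frac{212365104891}{26} - 114262 = \frac{212362134079}{26}$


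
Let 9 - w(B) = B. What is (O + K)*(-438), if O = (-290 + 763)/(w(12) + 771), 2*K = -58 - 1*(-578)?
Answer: -14611169/128 ≈ -1.1415e+5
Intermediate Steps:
w(B) = 9 - B
K = 260 (K = (-58 - 1*(-578))/2 = (-58 + 578)/2 = (½)*520 = 260)
O = 473/768 (O = (-290 + 763)/((9 - 1*12) + 771) = 473/((9 - 12) + 771) = 473/(-3 + 771) = 473/768 ≈ 0.61589)
(O + K)*(-438) = (473/768 + 260)*(-438) = (200153/768)*(-438) = -14611169/128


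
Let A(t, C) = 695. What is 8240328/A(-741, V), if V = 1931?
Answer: 8240328/695 ≈ 11857.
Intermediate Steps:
8240328/A(-741, V) = 8240328/695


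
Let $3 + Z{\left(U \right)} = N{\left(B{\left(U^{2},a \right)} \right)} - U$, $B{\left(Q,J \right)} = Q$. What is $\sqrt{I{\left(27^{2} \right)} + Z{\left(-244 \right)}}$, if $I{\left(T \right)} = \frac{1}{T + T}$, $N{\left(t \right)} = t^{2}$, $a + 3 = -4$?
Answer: $\frac{\sqrt{10335865625894}}{54} \approx 59536.0$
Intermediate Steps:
$a = -7$ ($a = -3 - 4 = -7$)
$Z{\left(U \right)} = -3 + U^{4} - U$ ($Z{\left(U \right)} = -3 - \left(U - U^{4}\right) = -3 + \left(U^{4} - U\right) = -3 + U^{4} - U$)
$I{\left(T \right)} = \frac{1}{2 T}$
$\sqrt{I{\left(27^{2} \right)} + Z{\left(-244 \right)}} = \sqrt{\frac{1}{2 \cdot 27^{2}} - \left(-241 - 3544535296\right)} = \sqrt{\frac{1}{2 \cdot 729} + \left(-3 + 3544535296 + 244\right)} = \sqrt{\frac{1}{2} \cdot \frac{1}{729} + 3544535537} = \sqrt{\frac{1}{1458} + 3544535537} = \sqrt{\frac{5167932812947}{1458}} = \frac{\sqrt{10335865625894}}{54}$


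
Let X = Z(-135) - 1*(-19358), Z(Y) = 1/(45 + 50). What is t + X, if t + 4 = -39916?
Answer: -1953389/95 ≈ -20562.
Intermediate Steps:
t = -39920 (t = -4 - 39916 = -39920)
Z(Y) = 1/95
X = 1839011/95 (X = 1/95 - 1*(-19358) = 1/95 + 19358 = 1839011/95 ≈ 19358.)
t + X = -39920 + 1839011/95 = -1953389/95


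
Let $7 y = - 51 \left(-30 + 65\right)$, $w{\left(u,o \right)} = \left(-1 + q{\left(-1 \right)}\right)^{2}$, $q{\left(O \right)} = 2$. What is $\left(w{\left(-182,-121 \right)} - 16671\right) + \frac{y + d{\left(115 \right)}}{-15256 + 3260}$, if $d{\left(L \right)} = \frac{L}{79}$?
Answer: $- \frac{7898936125}{473842} \approx -16670.0$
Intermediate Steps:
$d{\left(L \right)} = \frac{L}{79}$ ($d{\left(L \right)} = L \frac{1}{79} = \frac{L}{79}$)
$w{\left(u,o \right)} = 1$ ($w{\left(u,o \right)} = \left(-1 + 2\right)^{2} = 1^{2} = 1$)
$y = -255$ ($y = \frac{\left(-51\right) \left(-30 + 65\right)}{7} = \frac{\left(-51\right) 35}{7} = \frac{1}{7} \left(-1785\right) = -255$)
$\left(w{\left(-182,-121 \right)} - 16671\right) + \frac{y + d{\left(115 \right)}}{-15256 + 3260} = \left(1 - 16671\right) + \frac{-255 + \frac{1}{79} \cdot 115}{-15256 + 3260} = -16670 + \frac{-255 + \frac{115}{79}}{-11996} = -16670 - - \frac{10015}{473842} = -16670 + \frac{10015}{473842} = - \frac{7898936125}{473842}$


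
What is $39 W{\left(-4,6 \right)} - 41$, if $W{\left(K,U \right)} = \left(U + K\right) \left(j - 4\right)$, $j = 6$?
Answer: $115$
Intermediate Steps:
$W{\left(K,U \right)} = 2 K + 2 U$ ($W{\left(K,U \right)} = \left(U + K\right) \left(6 - 4\right) = \left(K + U\right) 2 = 2 K + 2 U$)
$39 W{\left(-4,6 \right)} - 41 = 39 \left(2 \left(-4\right) + 2 \cdot 6\right) - 41 = 39 \left(-8 + 12\right) - 41 = 39 \cdot 4 - 41 = 156 - 41 = 115$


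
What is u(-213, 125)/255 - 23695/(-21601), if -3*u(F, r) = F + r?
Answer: 20027563/16524765 ≈ 1.2120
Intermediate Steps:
u(F, r) = -F/3 - r/3 (u(F, r) = -(F + r)/3 = -F/3 - r/3)
u(-213, 125)/255 - 23695/(-21601) = (-⅓*(-213) - ⅓*125)/255 - 23695/(-21601) = (71 - 125/3)*(1/255) - 23695*(-1/21601) = (88/3)*(1/255) + 23695/21601 = 88/765 + 23695/21601 = 20027563/16524765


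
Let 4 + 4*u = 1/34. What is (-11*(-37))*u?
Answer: -54945/136 ≈ -404.01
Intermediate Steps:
u = -135/136 (u = -1 + (¼)/34 = -1 + (¼)*(1/34) = -1 + 1/136 = -135/136 ≈ -0.99265)
(-11*(-37))*u = -11*(-37)*(-135/136) = 407*(-135/136) = -54945/136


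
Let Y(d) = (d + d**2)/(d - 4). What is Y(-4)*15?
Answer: -45/2 ≈ -22.500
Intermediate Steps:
Y(d) = (d + d**2)/(-4 + d)
Y(-4)*15 = -4*(1 - 4)/(-4 - 4)*15 = -4*(-3)/(-8)*15 = -4*(-1/8)*(-3)*15 = -3/2*15 = -45/2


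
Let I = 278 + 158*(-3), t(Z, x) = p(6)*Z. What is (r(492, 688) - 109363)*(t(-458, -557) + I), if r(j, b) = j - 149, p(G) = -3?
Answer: -128425560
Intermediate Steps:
t(Z, x) = -3*Z
I = -196 (I = 278 - 474 = -196)
r(j, b) = -149 + j
(r(492, 688) - 109363)*(t(-458, -557) + I) = ((-149 + 492) - 109363)*(-3*(-458) - 196) = (343 - 109363)*(1374 - 196) = -109020*1178 = -128425560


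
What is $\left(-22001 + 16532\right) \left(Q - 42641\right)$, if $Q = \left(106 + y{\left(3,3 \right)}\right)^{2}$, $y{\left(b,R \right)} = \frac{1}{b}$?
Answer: $\frac{514100584}{3} \approx 1.7137 \cdot 10^{8}$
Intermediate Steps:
$Q = \frac{101761}{9}$ ($Q = \left(106 + \frac{1}{3}\right)^{2} = \left(\frac{319}{3}\right)^{2} = \frac{101761}{9} \approx 11307.0$)
$\left(-22001 + 16532\right) \left(Q - 42641\right) = \left(-22001 + 16532\right) \left(\frac{101761}{9} - 42641\right) = \left(-5469\right) \left(- \frac{282008}{9}\right) = \frac{514100584}{3}$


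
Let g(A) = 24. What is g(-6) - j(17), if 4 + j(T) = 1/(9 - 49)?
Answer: 1121/40 ≈ 28.025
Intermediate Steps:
j(T) = -161/40 (j(T) = -4 + 1/(9 - 49) = -4 + 1/(-40) = -4 - 1/40 = -161/40)
g(-6) - j(17) = 24 - 1*(-161/40) = 24 + 161/40 = 1121/40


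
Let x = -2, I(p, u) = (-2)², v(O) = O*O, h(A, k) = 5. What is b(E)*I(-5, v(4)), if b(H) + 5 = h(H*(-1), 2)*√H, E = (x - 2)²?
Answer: 60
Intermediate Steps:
v(O) = O²
I(p, u) = 4
E = 16 (E = (-2 - 2)² = (-4)² = 16)
b(H) = -5 + 5*√H
b(E)*I(-5, v(4)) = (-5 + 5*√16)*4 = (-5 + 5*4)*4 = (-5 + 20)*4 = 15*4 = 60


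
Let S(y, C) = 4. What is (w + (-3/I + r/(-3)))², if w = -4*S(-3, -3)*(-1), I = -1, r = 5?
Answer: 2704/9 ≈ 300.44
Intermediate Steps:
w = 16 (w = -4*4*(-1) = -16*(-1) = 16)
(w + (-3/I + r/(-3)))² = (16 + (-3/(-1) + 5/(-3)))² = (16 + (-3*(-1) + 5*(-⅓)))² = (16 + (3 - 5/3))² = (16 + 4/3)² = (52/3)² = 2704/9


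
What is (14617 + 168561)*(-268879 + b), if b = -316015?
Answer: -107139713132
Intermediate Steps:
(14617 + 168561)*(-268879 + b) = (14617 + 168561)*(-268879 - 316015) = 183178*(-584894) = -107139713132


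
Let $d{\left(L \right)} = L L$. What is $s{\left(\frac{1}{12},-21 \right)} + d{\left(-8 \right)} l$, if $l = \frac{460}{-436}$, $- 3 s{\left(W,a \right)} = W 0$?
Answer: $- \frac{7360}{109} \approx -67.523$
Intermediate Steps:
$d{\left(L \right)} = L^{2}$
$s{\left(W,a \right)} = 0$ ($s{\left(W,a \right)} = - \frac{W 0}{3} = \left(- \frac{1}{3}\right) 0 = 0$)
$l = - \frac{115}{109}$ ($l = 460 \left(- \frac{1}{436}\right) = - \frac{115}{109} \approx -1.055$)
$s{\left(\frac{1}{12},-21 \right)} + d{\left(-8 \right)} l = 0 + \left(-8\right)^{2} \left(- \frac{115}{109}\right) = 0 + 64 \left(- \frac{115}{109}\right) = 0 - \frac{7360}{109} = - \frac{7360}{109}$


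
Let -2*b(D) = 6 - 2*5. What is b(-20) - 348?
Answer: -346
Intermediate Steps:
b(D) = 2 (b(D) = -(6 - 2*5)/2 = -(6 - 10)/2 = -1/2*(-4) = 2)
b(-20) - 348 = 2 - 348 = -346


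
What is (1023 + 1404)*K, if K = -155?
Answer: -376185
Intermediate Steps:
(1023 + 1404)*K = (1023 + 1404)*(-155) = 2427*(-155) = -376185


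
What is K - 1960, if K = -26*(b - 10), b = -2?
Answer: -1648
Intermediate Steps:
K = 312 (K = -26*(-2 - 10) = -26*(-12) = 312)
K - 1960 = 312 - 1960 = -1648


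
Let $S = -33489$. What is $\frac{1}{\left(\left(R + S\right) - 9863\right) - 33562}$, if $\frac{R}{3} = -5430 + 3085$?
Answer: $- \frac{1}{83949} \approx -1.1912 \cdot 10^{-5}$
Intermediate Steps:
$R = -7035$ ($R = 3 \left(-5430 + 3085\right) = 3 \left(-2345\right) = -7035$)
$\frac{1}{\left(\left(R + S\right) - 9863\right) - 33562} = \frac{1}{\left(\left(-7035 - 33489\right) - 9863\right) - 33562} = \frac{1}{\left(-40524 - 9863\right) - 33562} = \frac{1}{-50387 - 33562} = \frac{1}{-83949} = - \frac{1}{83949}$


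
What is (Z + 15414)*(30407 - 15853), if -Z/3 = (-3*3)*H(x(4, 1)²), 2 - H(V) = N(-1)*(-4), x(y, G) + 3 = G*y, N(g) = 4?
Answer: 231408600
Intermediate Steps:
x(y, G) = -3 + G*y
H(V) = 18 (H(V) = 2 - 4*(-4) = 2 - 1*(-16) = 2 + 16 = 18)
Z = 486 (Z = -3*(-3*3)*18 = -(-27)*18 = -3*(-162) = 486)
(Z + 15414)*(30407 - 15853) = (486 + 15414)*(30407 - 15853) = 15900*14554 = 231408600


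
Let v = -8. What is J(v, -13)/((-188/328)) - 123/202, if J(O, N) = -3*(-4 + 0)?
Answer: -204549/9494 ≈ -21.545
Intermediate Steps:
J(O, N) = 12 (J(O, N) = -3*(-4) = 12)
J(v, -13)/((-188/328)) - 123/202 = 12/((-188/328)) - 123/202 = 12/((-188*1/328)) - 123*1/202 = 12/(-47/82) - 123/202 = 12*(-82/47) - 123/202 = -984/47 - 123/202 = -204549/9494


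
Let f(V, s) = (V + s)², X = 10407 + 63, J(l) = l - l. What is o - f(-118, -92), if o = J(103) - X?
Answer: -54570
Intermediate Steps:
J(l) = 0
X = 10470
o = -10470 (o = 0 - 1*10470 = 0 - 10470 = -10470)
o - f(-118, -92) = -10470 - (-118 - 92)² = -10470 - 1*(-210)² = -10470 - 1*44100 = -10470 - 44100 = -54570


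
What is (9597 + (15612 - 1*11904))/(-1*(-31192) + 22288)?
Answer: 2661/10696 ≈ 0.24878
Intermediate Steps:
(9597 + (15612 - 1*11904))/(-1*(-31192) + 22288) = (9597 + (15612 - 11904))/(31192 + 22288) = (9597 + 3708)/53480 = 13305*(1/53480) = 2661/10696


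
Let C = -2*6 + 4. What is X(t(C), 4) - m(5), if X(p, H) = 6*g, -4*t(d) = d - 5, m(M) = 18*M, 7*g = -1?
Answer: -636/7 ≈ -90.857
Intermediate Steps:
C = -8 (C = -12 + 4 = -8)
g = -1/7 (g = (1/7)*(-1) = -1/7 ≈ -0.14286)
t(d) = 5/4 - d/4 (t(d) = -(d - 5)/4 = -(-5 + d)/4 = 5/4 - d/4)
X(p, H) = -6/7 (X(p, H) = 6*(-1/7) = -6/7)
X(t(C), 4) - m(5) = -6/7 - 18*5 = -6/7 - 1*90 = -6/7 - 90 = -636/7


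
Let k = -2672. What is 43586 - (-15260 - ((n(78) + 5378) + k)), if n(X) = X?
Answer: 61630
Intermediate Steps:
43586 - (-15260 - ((n(78) + 5378) + k)) = 43586 - (-15260 - ((78 + 5378) - 2672)) = 43586 - (-15260 - (5456 - 2672)) = 43586 - (-15260 - 1*2784) = 43586 - (-15260 - 2784) = 43586 - 1*(-18044) = 43586 + 18044 = 61630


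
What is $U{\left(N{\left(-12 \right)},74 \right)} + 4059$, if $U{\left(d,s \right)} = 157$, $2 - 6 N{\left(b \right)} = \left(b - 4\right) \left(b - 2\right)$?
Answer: $4216$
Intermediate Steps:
$N{\left(b \right)} = \frac{1}{3} - \frac{\left(-4 + b\right) \left(-2 + b\right)}{6}$ ($N{\left(b \right)} = \frac{1}{3} - \frac{\left(b - 4\right) \left(b - 2\right)}{6} = \frac{1}{3} - \frac{\left(-4 + b\right) \left(-2 + b\right)}{6}$)
$U{\left(N{\left(-12 \right)},74 \right)} + 4059 = 157 + 4059 = 4216$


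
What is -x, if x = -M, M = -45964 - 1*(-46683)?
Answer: 719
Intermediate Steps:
M = 719 (M = -45964 + 46683 = 719)
x = -719 (x = -1*719 = -719)
-x = -1*(-719) = 719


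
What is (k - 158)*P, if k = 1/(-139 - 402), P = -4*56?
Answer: 19147296/541 ≈ 35392.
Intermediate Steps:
P = -224
k = -1/541 (k = 1/(-541) = -1/541 ≈ -0.0018484)
(k - 158)*P = (-1/541 - 158)*(-224) = -85479/541*(-224) = 19147296/541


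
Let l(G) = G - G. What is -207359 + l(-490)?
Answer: -207359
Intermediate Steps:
l(G) = 0
-207359 + l(-490) = -207359 + 0 = -207359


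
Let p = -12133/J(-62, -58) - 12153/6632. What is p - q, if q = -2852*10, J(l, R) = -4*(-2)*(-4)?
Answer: 766588205/26528 ≈ 28897.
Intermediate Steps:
J(l, R) = -32 (J(l, R) = 8*(-4) = -32)
p = 10009645/26528 (p = -12133/(-32) - 12153/6632 = -12133*(-1/32) - 12153*1/6632 = 12133/32 - 12153/6632 = 10009645/26528 ≈ 377.32)
q = -28520
p - q = 10009645/26528 - 1*(-28520) = 10009645/26528 + 28520 = 766588205/26528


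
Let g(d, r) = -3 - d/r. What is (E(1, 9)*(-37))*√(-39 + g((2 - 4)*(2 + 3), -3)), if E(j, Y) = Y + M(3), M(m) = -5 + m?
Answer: -518*I*√102/3 ≈ -1743.8*I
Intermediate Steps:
g(d, r) = -3 - d/r
E(j, Y) = -2 + Y (E(j, Y) = Y + (-5 + 3) = Y - 2 = -2 + Y)
(E(1, 9)*(-37))*√(-39 + g((2 - 4)*(2 + 3), -3)) = ((-2 + 9)*(-37))*√(-39 + (-3 - 1*(2 - 4)*(2 + 3)/(-3))) = (7*(-37))*√(-39 + (-3 - 1*(-2*5)*(-⅓))) = -259*√(-39 + (-3 - 1*(-10)*(-⅓))) = -259*√(-39 + (-3 - 10/3)) = -259*√(-39 - 19/3) = -518*I*√102/3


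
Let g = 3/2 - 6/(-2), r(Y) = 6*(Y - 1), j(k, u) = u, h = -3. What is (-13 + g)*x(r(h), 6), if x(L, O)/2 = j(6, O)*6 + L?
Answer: -204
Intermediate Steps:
r(Y) = -6 + 6*Y (r(Y) = 6*(-1 + Y) = -6 + 6*Y)
x(L, O) = 2*L + 12*O (x(L, O) = 2*(O*6 + L) = 2*(6*O + L) = 2*(L + 6*O) = 2*L + 12*O)
g = 9/2 (g = 3*(1/2) - 6*(-1/2) = 3/2 + 3 = 9/2 ≈ 4.5000)
(-13 + g)*x(r(h), 6) = (-13 + 9/2)*(2*(-6 + 6*(-3)) + 12*6) = -17*(2*(-6 - 18) + 72)/2 = -17*(2*(-24) + 72)/2 = -17*(-48 + 72)/2 = -17/2*24 = -204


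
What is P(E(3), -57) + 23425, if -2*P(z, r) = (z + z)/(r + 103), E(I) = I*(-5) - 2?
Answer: 1077567/46 ≈ 23425.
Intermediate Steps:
E(I) = -2 - 5*I (E(I) = -5*I - 2 = -2 - 5*I)
P(z, r) = -z/(103 + r) (P(z, r) = -(z + z)/(2*(r + 103)) = -2*z/(2*(103 + r)) = -z/(103 + r))
P(E(3), -57) + 23425 = -(-2 - 5*3)/(103 - 57) + 23425 = -1*(-2 - 15)/46 + 23425 = -1*(-17)*1/46 + 23425 = 17/46 + 23425 = 1077567/46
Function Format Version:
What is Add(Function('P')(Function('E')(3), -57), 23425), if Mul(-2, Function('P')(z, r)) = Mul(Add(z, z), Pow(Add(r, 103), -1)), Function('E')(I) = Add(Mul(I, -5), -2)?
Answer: Rational(1077567, 46) ≈ 23425.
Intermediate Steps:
Function('E')(I) = Add(-2, Mul(-5, I)) (Function('E')(I) = Add(Mul(-5, I), -2) = Add(-2, Mul(-5, I)))
Function('P')(z, r) = Mul(-1, z, Pow(Add(103, r), -1)) (Function('P')(z, r) = Mul(Rational(-1, 2), Mul(Add(z, z), Pow(Add(r, 103), -1))) = Mul(Rational(-1, 2), Mul(Mul(2, z), Pow(Add(103, r), -1))) = Mul(Rational(-1, 2), Mul(2, z, Pow(Add(103, r), -1))) = Mul(-1, z, Pow(Add(103, r), -1)))
Add(Function('P')(Function('E')(3), -57), 23425) = Add(Mul(-1, Add(-2, Mul(-5, 3)), Pow(Add(103, -57), -1)), 23425) = Add(Mul(-1, Add(-2, -15), Pow(46, -1)), 23425) = Add(Mul(-1, -17, Rational(1, 46)), 23425) = Add(Rational(17, 46), 23425) = Rational(1077567, 46)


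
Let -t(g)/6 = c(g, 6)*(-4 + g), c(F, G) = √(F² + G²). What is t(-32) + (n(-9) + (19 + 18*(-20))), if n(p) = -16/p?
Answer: -3053/9 + 432*√265 ≈ 6693.2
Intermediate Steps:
t(g) = -6*√(36 + g²)*(-4 + g) (t(g) = -6*√(g² + 6²)*(-4 + g) = -6*√(g² + 36)*(-4 + g) = -6*√(36 + g²)*(-4 + g))
t(-32) + (n(-9) + (19 + 18*(-20))) = 6*√(36 + (-32)²)*(4 - 1*(-32)) + (-16/(-9) + (19 + 18*(-20))) = 6*√(36 + 1024)*(4 + 32) + (-16*(-⅑) + (19 - 360)) = 6*√1060*36 + (16/9 - 341) = 6*(2*√265)*36 - 3053/9 = 432*√265 - 3053/9 = -3053/9 + 432*√265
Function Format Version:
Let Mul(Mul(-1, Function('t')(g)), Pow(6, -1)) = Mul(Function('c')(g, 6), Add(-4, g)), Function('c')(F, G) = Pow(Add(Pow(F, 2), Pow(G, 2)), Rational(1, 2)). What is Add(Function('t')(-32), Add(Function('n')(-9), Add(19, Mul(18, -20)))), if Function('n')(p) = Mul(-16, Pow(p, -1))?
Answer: Add(Rational(-3053, 9), Mul(432, Pow(265, Rational(1, 2)))) ≈ 6693.2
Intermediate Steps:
Function('t')(g) = Mul(-6, Pow(Add(36, Pow(g, 2)), Rational(1, 2)), Add(-4, g)) (Function('t')(g) = Mul(-6, Mul(Pow(Add(Pow(g, 2), Pow(6, 2)), Rational(1, 2)), Add(-4, g))) = Mul(-6, Mul(Pow(Add(Pow(g, 2), 36), Rational(1, 2)), Add(-4, g))) = Mul(-6, Mul(Pow(Add(36, Pow(g, 2)), Rational(1, 2)), Add(-4, g))) = Mul(-6, Pow(Add(36, Pow(g, 2)), Rational(1, 2)), Add(-4, g)))
Add(Function('t')(-32), Add(Function('n')(-9), Add(19, Mul(18, -20)))) = Add(Mul(6, Pow(Add(36, Pow(-32, 2)), Rational(1, 2)), Add(4, Mul(-1, -32))), Add(Mul(-16, Pow(-9, -1)), Add(19, Mul(18, -20)))) = Add(Mul(6, Pow(Add(36, 1024), Rational(1, 2)), Add(4, 32)), Add(Mul(-16, Rational(-1, 9)), Add(19, -360))) = Add(Mul(6, Pow(1060, Rational(1, 2)), 36), Add(Rational(16, 9), -341)) = Add(Mul(6, Mul(2, Pow(265, Rational(1, 2))), 36), Rational(-3053, 9)) = Add(Mul(432, Pow(265, Rational(1, 2))), Rational(-3053, 9)) = Add(Rational(-3053, 9), Mul(432, Pow(265, Rational(1, 2))))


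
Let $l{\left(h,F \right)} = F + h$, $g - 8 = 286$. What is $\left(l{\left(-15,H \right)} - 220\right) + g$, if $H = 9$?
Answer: $68$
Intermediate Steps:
$g = 294$ ($g = 8 + 286 = 294$)
$\left(l{\left(-15,H \right)} - 220\right) + g = \left(\left(9 - 15\right) - 220\right) + 294 = \left(-6 - 220\right) + 294 = -226 + 294 = 68$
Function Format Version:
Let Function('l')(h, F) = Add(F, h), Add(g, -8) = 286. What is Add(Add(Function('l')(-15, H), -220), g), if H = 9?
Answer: 68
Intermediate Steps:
g = 294 (g = Add(8, 286) = 294)
Add(Add(Function('l')(-15, H), -220), g) = Add(Add(Add(9, -15), -220), 294) = Add(Add(-6, -220), 294) = Add(-226, 294) = 68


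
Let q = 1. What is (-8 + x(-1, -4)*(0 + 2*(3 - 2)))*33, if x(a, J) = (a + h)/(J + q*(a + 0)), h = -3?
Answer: -1056/5 ≈ -211.20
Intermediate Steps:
x(a, J) = (-3 + a)/(J + a) (x(a, J) = (a - 3)/(J + 1*(a + 0)) = (-3 + a)/(J + 1*a) = (-3 + a)/(J + a))
(-8 + x(-1, -4)*(0 + 2*(3 - 2)))*33 = (-8 + ((-3 - 1)/(-4 - 1))*(0 + 2*(3 - 2)))*33 = (-8 + (-4/(-5))*(0 + 2*1))*33 = (-8 + (-1/5*(-4))*(0 + 2))*33 = (-8 + (4/5)*2)*33 = (-8 + 8/5)*33 = -32/5*33 = -1056/5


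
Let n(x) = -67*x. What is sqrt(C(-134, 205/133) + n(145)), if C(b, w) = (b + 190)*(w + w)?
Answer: 3*I*sqrt(382755)/19 ≈ 97.685*I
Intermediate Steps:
C(b, w) = 2*w*(190 + b) (C(b, w) = (190 + b)*(2*w) = 2*w*(190 + b))
sqrt(C(-134, 205/133) + n(145)) = sqrt(2*(205/133)*(190 - 134) - 67*145) = sqrt(2*(205*(1/133))*56 - 9715) = sqrt(2*(205/133)*56 - 9715) = sqrt(3280/19 - 9715) = sqrt(-181305/19) = 3*I*sqrt(382755)/19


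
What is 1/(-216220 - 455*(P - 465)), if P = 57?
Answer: -1/30580 ≈ -3.2701e-5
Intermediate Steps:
1/(-216220 - 455*(P - 465)) = 1/(-216220 - 455*(57 - 465)) = 1/(-216220 - 455*(-408)) = 1/(-216220 + 185640) = 1/(-30580) = -1/30580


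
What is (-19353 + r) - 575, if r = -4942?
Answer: -24870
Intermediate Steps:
(-19353 + r) - 575 = (-19353 - 4942) - 575 = -24295 - 575 = -24870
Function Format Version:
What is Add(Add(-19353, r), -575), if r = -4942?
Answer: -24870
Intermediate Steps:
Add(Add(-19353, r), -575) = Add(Add(-19353, -4942), -575) = Add(-24295, -575) = -24870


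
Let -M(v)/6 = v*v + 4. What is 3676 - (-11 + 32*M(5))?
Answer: 9255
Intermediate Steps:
M(v) = -24 - 6*v² (M(v) = -6*(v*v + 4) = -6*(v² + 4) = -6*(4 + v²) = -24 - 6*v²)
3676 - (-11 + 32*M(5)) = 3676 - (-11 + 32*(-24 - 6*5²)) = 3676 - (-11 + 32*(-24 - 6*25)) = 3676 - (-11 + 32*(-24 - 150)) = 3676 - (-11 + 32*(-174)) = 3676 - (-11 - 5568) = 3676 - 1*(-5579) = 3676 + 5579 = 9255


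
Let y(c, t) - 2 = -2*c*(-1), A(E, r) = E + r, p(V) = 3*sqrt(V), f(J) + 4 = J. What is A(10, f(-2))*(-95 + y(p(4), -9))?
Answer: -324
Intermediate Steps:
f(J) = -4 + J
y(c, t) = 2 + 2*c (y(c, t) = 2 - 2*c*(-1) = 2 + 2*c)
A(10, f(-2))*(-95 + y(p(4), -9)) = (10 + (-4 - 2))*(-95 + (2 + 2*(3*sqrt(4)))) = (10 - 6)*(-95 + (2 + 2*(3*2))) = 4*(-95 + (2 + 2*6)) = 4*(-95 + (2 + 12)) = 4*(-95 + 14) = 4*(-81) = -324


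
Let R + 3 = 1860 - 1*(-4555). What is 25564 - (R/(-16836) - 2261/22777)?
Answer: 2450825626732/95868393 ≈ 25564.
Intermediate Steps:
R = 6412 (R = -3 + (1860 - 1*(-4555)) = -3 + (1860 + 4555) = -3 + 6415 = 6412)
25564 - (R/(-16836) - 2261/22777) = 25564 - (6412/(-16836) - 2261/22777) = 25564 - (6412*(-1/16836) - 2261*1/22777) = 25564 - (-1603/4209 - 2261/22777) = 25564 - 1*(-46028080/95868393) = 25564 + 46028080/95868393 = 2450825626732/95868393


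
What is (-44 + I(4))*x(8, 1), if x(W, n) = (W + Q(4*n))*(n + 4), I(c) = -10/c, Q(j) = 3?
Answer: -5115/2 ≈ -2557.5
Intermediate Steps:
x(W, n) = (3 + W)*(4 + n) (x(W, n) = (W + 3)*(n + 4) = (3 + W)*(4 + n))
(-44 + I(4))*x(8, 1) = (-44 - 10/4)*(12 + 3*1 + 4*8 + 8*1) = (-44 - 10*¼)*(12 + 3 + 32 + 8) = (-44 - 5/2)*55 = -93/2*55 = -5115/2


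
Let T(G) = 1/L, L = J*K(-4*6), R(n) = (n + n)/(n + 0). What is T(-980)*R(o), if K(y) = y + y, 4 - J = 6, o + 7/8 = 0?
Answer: 1/48 ≈ 0.020833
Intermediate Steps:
o = -7/8 (o = -7/8 + 0 = -7/8 ≈ -0.87500)
R(n) = 2 (R(n) = (2*n)/n = 2)
J = -2 (J = 4 - 1*6 = 4 - 6 = -2)
K(y) = 2*y
L = 96 (L = -4*(-4*6) = -4*(-24) = -2*(-48) = 96)
T(G) = 1/96
T(-980)*R(o) = (1/96)*2 = 1/48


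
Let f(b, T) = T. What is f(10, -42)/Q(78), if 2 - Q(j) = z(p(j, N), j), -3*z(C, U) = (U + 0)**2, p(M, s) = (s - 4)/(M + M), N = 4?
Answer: -3/145 ≈ -0.020690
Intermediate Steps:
p(M, s) = (-4 + s)/(2*M) (p(M, s) = (-4 + s)/((2*M)) = (-4 + s)*(1/(2*M)) = (-4 + s)/(2*M))
z(C, U) = -U**2/3 (z(C, U) = -(U + 0)**2/3 = -U**2/3)
Q(j) = 2 + j**2/3 (Q(j) = 2 - (-1)*j**2/3 = 2 + j**2/3)
f(10, -42)/Q(78) = -42/(2 + (1/3)*78**2) = -42/(2 + (1/3)*6084) = -42/(2 + 2028) = -42/2030 = -42*1/2030 = -3/145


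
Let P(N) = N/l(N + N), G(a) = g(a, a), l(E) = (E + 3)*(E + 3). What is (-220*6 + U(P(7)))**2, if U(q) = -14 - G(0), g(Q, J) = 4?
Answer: 1790244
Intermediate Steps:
l(E) = (3 + E)**2 (l(E) = (3 + E)*(3 + E) = (3 + E)**2)
G(a) = 4
P(N) = N/(3 + 2*N)**2 (P(N) = N/((3 + (N + N))**2) = N/((3 + 2*N)**2) = N/(3 + 2*N)**2)
U(q) = -18 (U(q) = -14 - 1*4 = -14 - 4 = -18)
(-220*6 + U(P(7)))**2 = (-220*6 - 18)**2 = (-1320 - 18)**2 = (-1338)**2 = 1790244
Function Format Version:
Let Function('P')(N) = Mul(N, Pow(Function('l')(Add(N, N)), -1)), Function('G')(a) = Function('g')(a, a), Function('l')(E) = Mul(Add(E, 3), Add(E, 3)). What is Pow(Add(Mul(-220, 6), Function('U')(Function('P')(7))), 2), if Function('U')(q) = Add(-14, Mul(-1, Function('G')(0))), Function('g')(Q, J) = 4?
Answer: 1790244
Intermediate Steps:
Function('l')(E) = Pow(Add(3, E), 2) (Function('l')(E) = Mul(Add(3, E), Add(3, E)) = Pow(Add(3, E), 2))
Function('G')(a) = 4
Function('P')(N) = Mul(N, Pow(Add(3, Mul(2, N)), -2)) (Function('P')(N) = Mul(N, Pow(Pow(Add(3, Add(N, N)), 2), -1)) = Mul(N, Pow(Pow(Add(3, Mul(2, N)), 2), -1)) = Mul(N, Pow(Add(3, Mul(2, N)), -2)))
Function('U')(q) = -18 (Function('U')(q) = Add(-14, Mul(-1, 4)) = Add(-14, -4) = -18)
Pow(Add(Mul(-220, 6), Function('U')(Function('P')(7))), 2) = Pow(Add(Mul(-220, 6), -18), 2) = Pow(Add(-1320, -18), 2) = Pow(-1338, 2) = 1790244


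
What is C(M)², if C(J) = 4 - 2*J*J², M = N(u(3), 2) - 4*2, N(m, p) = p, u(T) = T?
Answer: 190096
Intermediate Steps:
M = -6 (M = 2 - 4*2 = 2 - 8 = -6)
C(J) = 4 - 2*J³
C(M)² = (4 - 2*(-6)³)² = (4 - 2*(-216))² = (4 + 432)² = 436² = 190096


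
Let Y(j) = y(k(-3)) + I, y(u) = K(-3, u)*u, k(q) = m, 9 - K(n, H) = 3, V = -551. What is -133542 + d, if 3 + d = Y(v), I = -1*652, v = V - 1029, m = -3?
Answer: -134215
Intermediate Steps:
K(n, H) = 6 (K(n, H) = 9 - 1*3 = 9 - 3 = 6)
k(q) = -3
v = -1580 (v = -551 - 1029 = -1580)
I = -652
y(u) = 6*u
Y(j) = -670 (Y(j) = 6*(-3) - 652 = -18 - 652 = -670)
d = -673 (d = -3 - 670 = -673)
-133542 + d = -133542 - 673 = -134215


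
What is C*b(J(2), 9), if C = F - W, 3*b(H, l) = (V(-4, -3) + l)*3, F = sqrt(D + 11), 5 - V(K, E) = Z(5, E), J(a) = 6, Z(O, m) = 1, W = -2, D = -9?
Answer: 26 + 13*sqrt(2) ≈ 44.385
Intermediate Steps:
V(K, E) = 4 (V(K, E) = 5 - 1*1 = 5 - 1 = 4)
F = sqrt(2) (F = sqrt(-9 + 11) = sqrt(2) ≈ 1.4142)
b(H, l) = 4 + l (b(H, l) = ((4 + l)*3)/3 = (12 + 3*l)/3 = 4 + l)
C = 2 + sqrt(2) (C = sqrt(2) - 1*(-2) = sqrt(2) + 2 = 2 + sqrt(2) ≈ 3.4142)
C*b(J(2), 9) = (2 + sqrt(2))*(4 + 9) = (2 + sqrt(2))*13 = 26 + 13*sqrt(2)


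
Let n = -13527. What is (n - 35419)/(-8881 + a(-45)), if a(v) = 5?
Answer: 24473/4438 ≈ 5.5144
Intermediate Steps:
(n - 35419)/(-8881 + a(-45)) = (-13527 - 35419)/(-8881 + 5) = -48946/(-8876) = -48946*(-1/8876) = 24473/4438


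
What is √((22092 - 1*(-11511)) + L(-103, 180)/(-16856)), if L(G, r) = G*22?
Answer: √12177910331/602 ≈ 183.31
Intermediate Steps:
L(G, r) = 22*G
√((22092 - 1*(-11511)) + L(-103, 180)/(-16856)) = √((22092 - 1*(-11511)) + (22*(-103))/(-16856)) = √((22092 + 11511) - 2266*(-1/16856)) = √(33603 + 1133/8428) = √(283207217/8428) = √12177910331/602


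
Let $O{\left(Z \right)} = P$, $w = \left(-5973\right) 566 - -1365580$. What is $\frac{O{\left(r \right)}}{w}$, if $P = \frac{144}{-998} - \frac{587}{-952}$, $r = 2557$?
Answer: $- \frac{2521}{10756036816} \approx -2.3438 \cdot 10^{-7}$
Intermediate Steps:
$w = -2015138$ ($w = -3380718 + 1365580 = -2015138$)
$P = \frac{224369}{475048}$ ($P = 144 \left(- \frac{1}{998}\right) - - \frac{587}{952} = - \frac{72}{499} + \frac{587}{952} = \frac{224369}{475048} \approx 0.47231$)
$O{\left(Z \right)} = \frac{224369}{475048}$
$\frac{O{\left(r \right)}}{w} = \frac{224369}{475048 \left(-2015138\right)} = \frac{224369}{475048} \left(- \frac{1}{2015138}\right) = - \frac{2521}{10756036816}$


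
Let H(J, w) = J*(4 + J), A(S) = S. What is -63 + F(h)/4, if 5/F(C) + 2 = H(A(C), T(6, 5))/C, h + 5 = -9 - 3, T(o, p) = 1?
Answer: -757/12 ≈ -63.083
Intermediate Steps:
h = -17 (h = -5 + (-9 - 3) = -5 - 12 = -17)
F(C) = 5/(2 + C) (F(C) = 5/(-2 + (C*(4 + C))/C) = 5/(-2 + (4 + C)) = 5/(2 + C))
-63 + F(h)/4 = -63 + (5/(2 - 17))/4 = -63 + (5/(-15))*(¼) = -63 + (5*(-1/15))*(¼) = -63 - ⅓*¼ = -63 - 1/12 = -757/12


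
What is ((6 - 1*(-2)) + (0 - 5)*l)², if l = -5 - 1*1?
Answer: 1444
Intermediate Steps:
l = -6 (l = -5 - 1 = -6)
((6 - 1*(-2)) + (0 - 5)*l)² = ((6 - 1*(-2)) + (0 - 5)*(-6))² = ((6 + 2) - 5*(-6))² = (8 + 30)² = 38² = 1444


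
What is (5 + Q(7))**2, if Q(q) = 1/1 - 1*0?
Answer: 36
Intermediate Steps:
Q(q) = 1 (Q(q) = 1 + 0 = 1)
(5 + Q(7))**2 = (5 + 1)**2 = 6**2 = 36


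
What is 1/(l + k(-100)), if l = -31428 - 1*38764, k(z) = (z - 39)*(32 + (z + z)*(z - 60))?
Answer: -1/4522640 ≈ -2.2111e-7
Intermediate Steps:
k(z) = (-39 + z)*(32 + 2*z*(-60 + z)) (k(z) = (-39 + z)*(32 + (2*z)*(-60 + z)) = (-39 + z)*(32 + 2*z*(-60 + z)))
l = -70192 (l = -31428 - 38764 = -70192)
1/(l + k(-100)) = 1/(-70192 + (-1248 - 198*(-100)² + 2*(-100)³ + 4712*(-100))) = 1/(-70192 + (-1248 - 198*10000 + 2*(-1000000) - 471200)) = 1/(-70192 + (-1248 - 1980000 - 2000000 - 471200)) = 1/(-70192 - 4452448) = 1/(-4522640) = -1/4522640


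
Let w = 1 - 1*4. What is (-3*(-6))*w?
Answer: -54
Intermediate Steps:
w = -3 (w = 1 - 4 = -3)
(-3*(-6))*w = -3*(-6)*(-3) = 18*(-3) = -54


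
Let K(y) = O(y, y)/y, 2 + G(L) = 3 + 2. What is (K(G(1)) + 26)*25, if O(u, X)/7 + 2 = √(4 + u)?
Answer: 1600/3 + 175*√7/3 ≈ 687.67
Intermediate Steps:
G(L) = 3 (G(L) = -2 + (3 + 2) = -2 + 5 = 3)
O(u, X) = -14 + 7*√(4 + u)
K(y) = (-14 + 7*√(4 + y))/y
(K(G(1)) + 26)*25 = (7*(-2 + √(4 + 3))/3 + 26)*25 = (7*(⅓)*(-2 + √7) + 26)*25 = ((-14/3 + 7*√7/3) + 26)*25 = (64/3 + 7*√7/3)*25 = 1600/3 + 175*√7/3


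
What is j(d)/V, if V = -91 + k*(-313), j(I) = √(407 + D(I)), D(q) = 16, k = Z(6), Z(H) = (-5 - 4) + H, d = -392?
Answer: 3*√47/848 ≈ 0.024253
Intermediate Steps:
Z(H) = -9 + H
k = -3 (k = -9 + 6 = -3)
j(I) = 3*√47 (j(I) = √(407 + 16) = √423 = 3*√47)
V = 848 (V = -91 - 3*(-313) = -91 + 939 = 848)
j(d)/V = (3*√47)/848 = (3*√47)*(1/848) = 3*√47/848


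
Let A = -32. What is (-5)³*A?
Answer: 4000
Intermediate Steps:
(-5)³*A = (-5)³*(-32) = -125*(-32) = 4000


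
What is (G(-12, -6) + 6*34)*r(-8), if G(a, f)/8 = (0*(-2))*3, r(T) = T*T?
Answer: 13056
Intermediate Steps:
r(T) = T²
G(a, f) = 0 (G(a, f) = 8*((0*(-2))*3) = 8*(0*3) = 8*0 = 0)
(G(-12, -6) + 6*34)*r(-8) = (0 + 6*34)*(-8)² = (0 + 204)*64 = 204*64 = 13056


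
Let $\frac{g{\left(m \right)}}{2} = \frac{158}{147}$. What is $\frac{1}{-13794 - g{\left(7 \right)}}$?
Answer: $- \frac{147}{2028034} \approx -7.2484 \cdot 10^{-5}$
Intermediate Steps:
$g{\left(m \right)} = \frac{316}{147}$ ($g{\left(m \right)} = 2 \cdot \frac{158}{147} = \frac{316}{147}$)
$\frac{1}{-13794 - g{\left(7 \right)}} = \frac{1}{-13794 - \frac{316}{147}} = \frac{1}{- \frac{2028034}{147}} = - \frac{147}{2028034}$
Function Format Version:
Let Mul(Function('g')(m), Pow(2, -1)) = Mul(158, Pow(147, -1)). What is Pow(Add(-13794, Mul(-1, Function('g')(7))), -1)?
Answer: Rational(-147, 2028034) ≈ -7.2484e-5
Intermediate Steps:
Function('g')(m) = Rational(316, 147) (Function('g')(m) = Mul(2, Mul(158, Pow(147, -1))) = Mul(2, Mul(158, Rational(1, 147))) = Mul(2, Rational(158, 147)) = Rational(316, 147))
Pow(Add(-13794, Mul(-1, Function('g')(7))), -1) = Pow(Add(-13794, Mul(-1, Rational(316, 147))), -1) = Pow(Add(-13794, Rational(-316, 147)), -1) = Pow(Rational(-2028034, 147), -1) = Rational(-147, 2028034)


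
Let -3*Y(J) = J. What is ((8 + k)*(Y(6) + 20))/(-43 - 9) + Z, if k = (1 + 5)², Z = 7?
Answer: -107/13 ≈ -8.2308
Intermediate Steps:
Y(J) = -J/3
k = 36 (k = 6² = 36)
((8 + k)*(Y(6) + 20))/(-43 - 9) + Z = ((8 + 36)*(-⅓*6 + 20))/(-43 - 9) + 7 = (44*(-2 + 20))/(-52) + 7 = (44*18)*(-1/52) + 7 = 792*(-1/52) + 7 = -198/13 + 7 = -107/13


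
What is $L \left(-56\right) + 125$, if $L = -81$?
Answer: $4661$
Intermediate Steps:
$L \left(-56\right) + 125 = \left(-81\right) \left(-56\right) + 125 = 4536 + 125 = 4661$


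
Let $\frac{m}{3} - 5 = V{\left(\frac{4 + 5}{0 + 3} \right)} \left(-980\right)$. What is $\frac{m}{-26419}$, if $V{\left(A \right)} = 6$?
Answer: $\frac{17625}{26419} \approx 0.66713$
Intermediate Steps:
$m = -17625$ ($m = 15 + 3 \cdot 6 \left(-980\right) = 15 + 3 \left(-5880\right) = 15 - 17640 = -17625$)
$\frac{m}{-26419} = - \frac{17625}{-26419} = \left(-17625\right) \left(- \frac{1}{26419}\right) = \frac{17625}{26419}$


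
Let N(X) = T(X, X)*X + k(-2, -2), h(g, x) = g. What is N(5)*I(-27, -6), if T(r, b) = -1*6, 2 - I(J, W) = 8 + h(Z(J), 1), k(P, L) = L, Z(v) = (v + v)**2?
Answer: 93504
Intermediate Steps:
Z(v) = 4*v**2 (Z(v) = (2*v)**2 = 4*v**2)
I(J, W) = -6 - 4*J**2 (I(J, W) = 2 - (8 + 4*J**2) = 2 + (-8 - 4*J**2) = -6 - 4*J**2)
T(r, b) = -6
N(X) = -2 - 6*X (N(X) = -6*X - 2 = -2 - 6*X)
N(5)*I(-27, -6) = (-2 - 6*5)*(-6 - 4*(-27)**2) = (-2 - 30)*(-6 - 4*729) = -32*(-6 - 2916) = -32*(-2922) = 93504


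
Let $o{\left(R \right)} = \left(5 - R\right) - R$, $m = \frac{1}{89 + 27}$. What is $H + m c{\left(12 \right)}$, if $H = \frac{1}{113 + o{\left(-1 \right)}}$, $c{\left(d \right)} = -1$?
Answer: $- \frac{1}{3480} \approx -0.00028736$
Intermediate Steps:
$m = \frac{1}{116} \approx 0.0086207$
$o{\left(R \right)} = 5 - 2 R$
$H = \frac{1}{120}$ ($H = \frac{1}{113 + \left(5 - -2\right)} = \frac{1}{113 + \left(5 + 2\right)} = \frac{1}{113 + 7} = \frac{1}{120} \approx 0.0083333$)
$H + m c{\left(12 \right)} = \frac{1}{120} + \frac{1}{116} \left(-1\right) = \frac{1}{120} - \frac{1}{116} = - \frac{1}{3480}$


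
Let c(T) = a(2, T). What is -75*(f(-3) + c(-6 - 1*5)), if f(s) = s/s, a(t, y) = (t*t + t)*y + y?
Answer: 5700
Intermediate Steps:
a(t, y) = y + y*(t + t**2) (a(t, y) = (t**2 + t)*y + y = (t + t**2)*y + y = y*(t + t**2) + y = y + y*(t + t**2))
f(s) = 1
c(T) = 7*T (c(T) = T*(1 + 2 + 2**2) = T*(1 + 2 + 4) = T*7 = 7*T)
-75*(f(-3) + c(-6 - 1*5)) = -75*(1 + 7*(-6 - 1*5)) = -75*(1 + 7*(-6 - 5)) = -75*(1 + 7*(-11)) = -75*(1 - 77) = -75*(-76) = 5700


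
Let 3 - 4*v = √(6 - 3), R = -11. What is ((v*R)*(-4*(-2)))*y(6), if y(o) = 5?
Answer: -330 + 110*√3 ≈ -139.47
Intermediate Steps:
v = ¾ - √3/4 (v = ¾ - √(6 - 3)/4 = ¾ - √3/4 ≈ 0.31699)
((v*R)*(-4*(-2)))*y(6) = (((¾ - √3/4)*(-11))*(-4*(-2)))*5 = ((-33/4 + 11*√3/4)*8)*5 = (-66 + 22*√3)*5 = -330 + 110*√3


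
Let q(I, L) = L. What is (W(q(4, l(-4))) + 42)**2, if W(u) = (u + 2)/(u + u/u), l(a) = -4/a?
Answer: 7569/4 ≈ 1892.3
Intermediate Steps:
W(u) = (2 + u)/(1 + u) (W(u) = (2 + u)/(u + 1) = (2 + u)/(1 + u))
(W(q(4, l(-4))) + 42)**2 = ((2 - 4/(-4))/(1 - 4/(-4)) + 42)**2 = ((2 - 4*(-1/4))/(1 - 4*(-1/4)) + 42)**2 = ((2 + 1)/(1 + 1) + 42)**2 = (3/2 + 42)**2 = (87/2)**2 = 7569/4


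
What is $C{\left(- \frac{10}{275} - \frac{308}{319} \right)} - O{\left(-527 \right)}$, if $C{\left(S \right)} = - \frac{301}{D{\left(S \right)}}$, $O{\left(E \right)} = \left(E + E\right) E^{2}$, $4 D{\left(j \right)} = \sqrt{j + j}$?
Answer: $292726366 + \frac{602 i \sqrt{1274405}}{799} \approx 2.9273 \cdot 10^{8} + 850.56 i$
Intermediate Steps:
$D{\left(j \right)} = \frac{\sqrt{2} \sqrt{j}}{4}$ ($D{\left(j \right)} = \frac{\sqrt{j + j}}{4} = \frac{\sqrt{2 j}}{4} = \frac{\sqrt{2} \sqrt{j}}{4}$)
$O{\left(E \right)} = 2 E^{3}$ ($O{\left(E \right)} = 2 E E^{2} = 2 E^{3}$)
$C{\left(S \right)} = - \frac{602 \sqrt{2}}{\sqrt{S}}$ ($C{\left(S \right)} = - \frac{301}{\frac{1}{4} \sqrt{2} \sqrt{S}} = - 301 \frac{2 \sqrt{2}}{\sqrt{S}} = - \frac{602 \sqrt{2}}{\sqrt{S}}$)
$C{\left(- \frac{10}{275} - \frac{308}{319} \right)} - O{\left(-527 \right)} = - \frac{602 \sqrt{2}}{\sqrt{- \frac{10}{275} - \frac{308}{319}}} - 2 \left(-527\right)^{3} = - \frac{602 \sqrt{2}}{\sqrt{\left(-10\right) \frac{1}{275} - \frac{28}{29}}} - 2 \left(-146363183\right) = - \frac{602 \sqrt{2}}{\sqrt{- \frac{2}{55} - \frac{28}{29}}} - -292726366 = - \frac{602 \sqrt{2}}{\frac{1}{1595} i \sqrt{2548810}} + 292726366 = - 602 \sqrt{2} \left(- \frac{i \sqrt{2548810}}{1598}\right) + 292726366 = \frac{602 i \sqrt{1274405}}{799} + 292726366 = 292726366 + \frac{602 i \sqrt{1274405}}{799}$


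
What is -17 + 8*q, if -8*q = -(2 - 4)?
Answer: -19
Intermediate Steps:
q = -¼ (q = -(-1)*(2 - 4)/8 = -(-1)*(-2)/8 = -⅛*2 = -¼ ≈ -0.25000)
-17 + 8*q = -17 + 8*(-¼) = -17 - 2 = -19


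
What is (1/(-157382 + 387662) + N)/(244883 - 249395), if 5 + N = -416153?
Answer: 95832864239/1039023360 ≈ 92.234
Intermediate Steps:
N = -416158 (N = -5 - 416153 = -416158)
(1/(-157382 + 387662) + N)/(244883 - 249395) = (1/(-157382 + 387662) - 416158)/(244883 - 249395) = (1/230280 - 416158)/(-4512) = (1/230280 - 416158)*(-1/4512) = -95832864239/230280*(-1/4512) = 95832864239/1039023360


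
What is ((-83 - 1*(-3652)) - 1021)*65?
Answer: 165620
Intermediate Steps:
((-83 - 1*(-3652)) - 1021)*65 = ((-83 + 3652) - 1021)*65 = (3569 - 1021)*65 = 2548*65 = 165620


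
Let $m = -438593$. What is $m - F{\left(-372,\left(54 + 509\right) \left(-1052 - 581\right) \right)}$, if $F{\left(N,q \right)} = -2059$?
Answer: $-436534$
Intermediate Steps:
$m - F{\left(-372,\left(54 + 509\right) \left(-1052 - 581\right) \right)} = -438593 - -2059 = -438593 + 2059 = -436534$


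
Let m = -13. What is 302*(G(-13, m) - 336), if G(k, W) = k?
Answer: -105398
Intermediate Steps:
302*(G(-13, m) - 336) = 302*(-13 - 336) = 302*(-349) = -105398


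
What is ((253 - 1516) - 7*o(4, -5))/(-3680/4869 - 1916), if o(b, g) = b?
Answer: 6285879/9332684 ≈ 0.67353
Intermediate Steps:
((253 - 1516) - 7*o(4, -5))/(-3680/4869 - 1916) = ((253 - 1516) - 7*4)/(-3680/4869 - 1916) = (-1263 - 28)/(-3680*1/4869 - 1916) = -1291/(-3680/4869 - 1916) = -1291/(-9332684/4869) = -1291*(-4869/9332684) = 6285879/9332684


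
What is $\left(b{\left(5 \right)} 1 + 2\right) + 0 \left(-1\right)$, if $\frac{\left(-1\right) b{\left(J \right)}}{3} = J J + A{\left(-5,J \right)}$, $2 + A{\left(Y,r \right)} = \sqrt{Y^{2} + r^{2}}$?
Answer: $-67 - 15 \sqrt{2} \approx -88.213$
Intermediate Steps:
$A{\left(Y,r \right)} = -2 + \sqrt{Y^{2} + r^{2}}$
$b{\left(J \right)} = 6 - 3 J^{2} - 3 \sqrt{25 + J^{2}}$ ($b{\left(J \right)} = - 3 \left(J J + \left(-2 + \sqrt{\left(-5\right)^{2} + J^{2}}\right)\right) = - 3 \left(J^{2} + \left(-2 + \sqrt{25 + J^{2}}\right)\right) = - 3 \left(-2 + J^{2} + \sqrt{25 + J^{2}}\right) = 6 - 3 J^{2} - 3 \sqrt{25 + J^{2}}$)
$\left(b{\left(5 \right)} 1 + 2\right) + 0 \left(-1\right) = \left(\left(6 - 3 \cdot 5^{2} - 3 \sqrt{25 + 5^{2}}\right) 1 + 2\right) + 0 \left(-1\right) = \left(\left(6 - 75 - 3 \sqrt{25 + 25}\right) 1 + 2\right) + 0 = \left(\left(6 - 75 - 3 \sqrt{50}\right) 1 + 2\right) + 0 = \left(\left(6 - 75 - 3 \cdot 5 \sqrt{2}\right) 1 + 2\right) + 0 = \left(\left(6 - 75 - 15 \sqrt{2}\right) 1 + 2\right) + 0 = \left(\left(-69 - 15 \sqrt{2}\right) 1 + 2\right) + 0 = \left(\left(-69 - 15 \sqrt{2}\right) + 2\right) + 0 = \left(-67 - 15 \sqrt{2}\right) + 0 = -67 - 15 \sqrt{2}$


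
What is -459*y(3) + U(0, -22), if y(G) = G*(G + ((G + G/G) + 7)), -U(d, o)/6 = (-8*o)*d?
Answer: -19278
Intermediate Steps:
U(d, o) = 48*d*o (U(d, o) = -6*(-8*o)*d = -(-48)*d*o = 48*d*o)
y(G) = G*(8 + 2*G) (y(G) = G*(G + ((G + 1) + 7)) = G*(G + ((1 + G) + 7)) = G*(G + (8 + G)) = G*(8 + 2*G))
-459*y(3) + U(0, -22) = -918*3*(4 + 3) + 48*0*(-22) = -918*3*7 + 0 = -459*42 + 0 = -19278 + 0 = -19278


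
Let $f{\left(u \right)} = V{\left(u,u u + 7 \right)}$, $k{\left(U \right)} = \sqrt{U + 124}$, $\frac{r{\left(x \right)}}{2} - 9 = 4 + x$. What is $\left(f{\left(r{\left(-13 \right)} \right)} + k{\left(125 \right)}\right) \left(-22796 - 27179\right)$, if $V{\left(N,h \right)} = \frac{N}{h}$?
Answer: $- 49975 \sqrt{249} \approx -7.8859 \cdot 10^{5}$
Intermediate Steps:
$r{\left(x \right)} = 26 + 2 x$ ($r{\left(x \right)} = 18 + 2 \left(4 + x\right) = 18 + \left(8 + 2 x\right) = 26 + 2 x$)
$k{\left(U \right)} = \sqrt{124 + U}$
$f{\left(u \right)} = \frac{u}{7 + u^{2}}$ ($f{\left(u \right)} = \frac{u}{u u + 7} = \frac{u}{u^{2} + 7} = \frac{u}{7 + u^{2}}$)
$\left(f{\left(r{\left(-13 \right)} \right)} + k{\left(125 \right)}\right) \left(-22796 - 27179\right) = \left(\frac{26 + 2 \left(-13\right)}{7 + \left(26 + 2 \left(-13\right)\right)^{2}} + \sqrt{124 + 125}\right) \left(-22796 - 27179\right) = \left(\frac{26 - 26}{7 + \left(26 - 26\right)^{2}} + \sqrt{249}\right) \left(-22796 - 27179\right) = \left(\frac{0}{7 + 0^{2}} + \sqrt{249}\right) \left(-49975\right) = \left(\frac{0}{7 + 0} + \sqrt{249}\right) \left(-49975\right) = \left(\frac{0}{7} + \sqrt{249}\right) \left(-49975\right) = \left(0 \cdot \frac{1}{7} + \sqrt{249}\right) \left(-49975\right) = \left(0 + \sqrt{249}\right) \left(-49975\right) = \sqrt{249} \left(-49975\right) = - 49975 \sqrt{249}$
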